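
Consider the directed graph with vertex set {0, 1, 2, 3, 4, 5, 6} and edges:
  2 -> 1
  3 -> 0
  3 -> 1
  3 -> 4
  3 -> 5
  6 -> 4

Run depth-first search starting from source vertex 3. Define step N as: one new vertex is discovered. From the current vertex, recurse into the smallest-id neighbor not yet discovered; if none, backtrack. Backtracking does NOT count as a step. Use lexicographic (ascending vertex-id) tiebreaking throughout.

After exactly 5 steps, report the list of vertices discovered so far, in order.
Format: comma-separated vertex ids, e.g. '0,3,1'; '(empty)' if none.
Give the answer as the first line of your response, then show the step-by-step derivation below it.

3,0,1,4,5

step 1: discover 3; path=3; order=3
step 2: discover 0; path=3>0; order=3,0
step 3: discover 1; path=3>1; order=3,0,1
step 4: discover 4; path=3>4; order=3,0,1,4
step 5: discover 5; path=3>5; order=3,0,1,4,5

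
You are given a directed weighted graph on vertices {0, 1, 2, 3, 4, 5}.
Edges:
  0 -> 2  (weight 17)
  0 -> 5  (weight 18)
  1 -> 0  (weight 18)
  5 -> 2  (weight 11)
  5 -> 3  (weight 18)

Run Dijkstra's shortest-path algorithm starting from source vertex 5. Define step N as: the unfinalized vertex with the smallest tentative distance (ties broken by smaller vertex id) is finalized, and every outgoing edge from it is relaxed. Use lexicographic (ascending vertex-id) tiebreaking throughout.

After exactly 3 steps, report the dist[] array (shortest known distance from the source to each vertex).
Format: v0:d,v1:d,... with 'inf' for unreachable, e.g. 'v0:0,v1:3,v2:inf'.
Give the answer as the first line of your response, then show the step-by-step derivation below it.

v0:inf,v1:inf,v2:11,v3:18,v4:inf,v5:0

step 1: dist = v0:inf,v1:inf,v2:11,v3:18,v4:inf,v5:0
step 2: dist = v0:inf,v1:inf,v2:11,v3:18,v4:inf,v5:0
step 3: dist = v0:inf,v1:inf,v2:11,v3:18,v4:inf,v5:0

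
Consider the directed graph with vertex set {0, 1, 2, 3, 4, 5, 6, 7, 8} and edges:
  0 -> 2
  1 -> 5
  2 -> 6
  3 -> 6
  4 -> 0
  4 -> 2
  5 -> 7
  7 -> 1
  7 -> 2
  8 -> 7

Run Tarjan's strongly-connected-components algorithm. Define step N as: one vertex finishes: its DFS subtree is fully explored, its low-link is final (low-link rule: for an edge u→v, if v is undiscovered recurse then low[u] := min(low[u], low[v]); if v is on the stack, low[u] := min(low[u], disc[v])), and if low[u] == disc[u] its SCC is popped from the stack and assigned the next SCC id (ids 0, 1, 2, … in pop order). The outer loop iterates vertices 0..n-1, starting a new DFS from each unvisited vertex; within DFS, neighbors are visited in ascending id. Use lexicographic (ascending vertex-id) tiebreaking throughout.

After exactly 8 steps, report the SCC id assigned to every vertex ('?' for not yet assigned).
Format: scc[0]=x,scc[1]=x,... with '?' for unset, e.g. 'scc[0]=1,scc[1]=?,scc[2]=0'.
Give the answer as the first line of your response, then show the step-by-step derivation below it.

scc[0]=2,scc[1]=3,scc[2]=1,scc[3]=4,scc[4]=5,scc[5]=3,scc[6]=0,scc[7]=3,scc[8]=?

step 1: low=(low[0]=0,low[1]=?,low[2]=1,low[3]=?,low[4]=?,low[5]=?,low[6]=2,low[7]=?,low[8]=?); scc=(scc[0]=?,scc[1]=?,scc[2]=?,scc[3]=?,scc[4]=?,scc[5]=?,scc[6]=0,scc[7]=?,scc[8]=?)
step 2: low=(low[0]=0,low[1]=?,low[2]=1,low[3]=?,low[4]=?,low[5]=?,low[6]=2,low[7]=?,low[8]=?); scc=(scc[0]=?,scc[1]=?,scc[2]=1,scc[3]=?,scc[4]=?,scc[5]=?,scc[6]=0,scc[7]=?,scc[8]=?)
step 3: low=(low[0]=0,low[1]=?,low[2]=1,low[3]=?,low[4]=?,low[5]=?,low[6]=2,low[7]=?,low[8]=?); scc=(scc[0]=2,scc[1]=?,scc[2]=1,scc[3]=?,scc[4]=?,scc[5]=?,scc[6]=0,scc[7]=?,scc[8]=?)
step 4: low=(low[0]=0,low[1]=3,low[2]=1,low[3]=?,low[4]=?,low[5]=4,low[6]=2,low[7]=3,low[8]=?); scc=(scc[0]=2,scc[1]=?,scc[2]=1,scc[3]=?,scc[4]=?,scc[5]=?,scc[6]=0,scc[7]=?,scc[8]=?)
step 5: low=(low[0]=0,low[1]=3,low[2]=1,low[3]=?,low[4]=?,low[5]=3,low[6]=2,low[7]=3,low[8]=?); scc=(scc[0]=2,scc[1]=?,scc[2]=1,scc[3]=?,scc[4]=?,scc[5]=?,scc[6]=0,scc[7]=?,scc[8]=?)
step 6: low=(low[0]=0,low[1]=3,low[2]=1,low[3]=?,low[4]=?,low[5]=3,low[6]=2,low[7]=3,low[8]=?); scc=(scc[0]=2,scc[1]=3,scc[2]=1,scc[3]=?,scc[4]=?,scc[5]=3,scc[6]=0,scc[7]=3,scc[8]=?)
step 7: low=(low[0]=0,low[1]=3,low[2]=1,low[3]=6,low[4]=?,low[5]=3,low[6]=2,low[7]=3,low[8]=?); scc=(scc[0]=2,scc[1]=3,scc[2]=1,scc[3]=4,scc[4]=?,scc[5]=3,scc[6]=0,scc[7]=3,scc[8]=?)
step 8: low=(low[0]=0,low[1]=3,low[2]=1,low[3]=6,low[4]=7,low[5]=3,low[6]=2,low[7]=3,low[8]=?); scc=(scc[0]=2,scc[1]=3,scc[2]=1,scc[3]=4,scc[4]=5,scc[5]=3,scc[6]=0,scc[7]=3,scc[8]=?)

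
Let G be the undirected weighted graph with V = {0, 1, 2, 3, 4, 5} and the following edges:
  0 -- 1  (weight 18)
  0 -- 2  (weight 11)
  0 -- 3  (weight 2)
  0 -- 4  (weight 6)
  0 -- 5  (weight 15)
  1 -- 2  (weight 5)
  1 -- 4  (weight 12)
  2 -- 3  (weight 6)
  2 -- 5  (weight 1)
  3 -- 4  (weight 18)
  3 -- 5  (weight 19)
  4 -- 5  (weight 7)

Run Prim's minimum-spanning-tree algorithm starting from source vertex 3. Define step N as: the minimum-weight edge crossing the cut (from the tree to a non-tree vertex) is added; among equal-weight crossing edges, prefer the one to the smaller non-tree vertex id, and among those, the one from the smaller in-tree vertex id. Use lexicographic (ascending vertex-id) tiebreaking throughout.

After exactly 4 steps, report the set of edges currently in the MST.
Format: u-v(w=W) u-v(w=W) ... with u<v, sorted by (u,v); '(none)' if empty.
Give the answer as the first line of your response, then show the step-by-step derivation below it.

0-3(w=2) 1-2(w=5) 2-3(w=6) 2-5(w=1)

step 1: add edge 0-3 (w=2); MST = {0-3(w=2)}
step 2: add edge 2-3 (w=6); MST = {0-3(w=2) 2-3(w=6)}
step 3: add edge 2-5 (w=1); MST = {0-3(w=2) 2-3(w=6) 2-5(w=1)}
step 4: add edge 1-2 (w=5); MST = {0-3(w=2) 1-2(w=5) 2-3(w=6) 2-5(w=1)}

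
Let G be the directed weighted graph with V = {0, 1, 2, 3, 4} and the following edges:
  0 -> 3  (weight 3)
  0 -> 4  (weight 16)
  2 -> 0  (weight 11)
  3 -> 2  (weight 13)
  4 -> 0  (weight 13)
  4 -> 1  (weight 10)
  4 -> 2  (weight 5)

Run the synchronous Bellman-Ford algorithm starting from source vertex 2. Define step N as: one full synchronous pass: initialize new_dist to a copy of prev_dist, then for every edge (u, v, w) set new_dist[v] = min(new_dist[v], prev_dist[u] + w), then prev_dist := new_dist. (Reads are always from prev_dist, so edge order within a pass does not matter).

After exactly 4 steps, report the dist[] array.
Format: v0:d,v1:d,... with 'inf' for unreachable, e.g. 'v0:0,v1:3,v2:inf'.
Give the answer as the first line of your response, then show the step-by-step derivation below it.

v0:11,v1:37,v2:0,v3:14,v4:27

step 1: dist = v0:11,v1:inf,v2:0,v3:inf,v4:inf
step 2: dist = v0:11,v1:inf,v2:0,v3:14,v4:27
step 3: dist = v0:11,v1:37,v2:0,v3:14,v4:27
step 4: dist = v0:11,v1:37,v2:0,v3:14,v4:27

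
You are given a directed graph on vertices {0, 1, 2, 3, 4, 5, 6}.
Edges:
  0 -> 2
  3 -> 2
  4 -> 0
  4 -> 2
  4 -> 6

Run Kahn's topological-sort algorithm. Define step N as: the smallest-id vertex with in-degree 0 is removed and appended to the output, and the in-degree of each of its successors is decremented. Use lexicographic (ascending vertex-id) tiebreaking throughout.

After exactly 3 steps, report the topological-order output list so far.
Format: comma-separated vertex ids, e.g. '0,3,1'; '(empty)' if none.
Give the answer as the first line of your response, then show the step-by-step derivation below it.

1,3,4

step 1: output 1; order=[1]; indeg=(1,0,3,0,0,0,1)
step 2: output 3; order=[1,3]; indeg=(1,0,2,0,0,0,1)
step 3: output 4; order=[1,3,4]; indeg=(0,0,1,0,0,0,0)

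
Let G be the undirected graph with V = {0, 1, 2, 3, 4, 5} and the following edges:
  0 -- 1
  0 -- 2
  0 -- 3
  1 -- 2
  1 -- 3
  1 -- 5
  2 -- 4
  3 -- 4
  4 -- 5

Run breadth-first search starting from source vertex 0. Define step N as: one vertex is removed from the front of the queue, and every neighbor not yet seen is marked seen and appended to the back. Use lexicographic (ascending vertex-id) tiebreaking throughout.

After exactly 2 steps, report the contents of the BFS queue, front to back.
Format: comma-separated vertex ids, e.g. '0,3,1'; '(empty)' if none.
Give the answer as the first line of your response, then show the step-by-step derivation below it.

2,3,5

step 1: dequeue 0; queue=[1,2,3]; order=0
step 2: dequeue 1; queue=[2,3,5]; order=0,1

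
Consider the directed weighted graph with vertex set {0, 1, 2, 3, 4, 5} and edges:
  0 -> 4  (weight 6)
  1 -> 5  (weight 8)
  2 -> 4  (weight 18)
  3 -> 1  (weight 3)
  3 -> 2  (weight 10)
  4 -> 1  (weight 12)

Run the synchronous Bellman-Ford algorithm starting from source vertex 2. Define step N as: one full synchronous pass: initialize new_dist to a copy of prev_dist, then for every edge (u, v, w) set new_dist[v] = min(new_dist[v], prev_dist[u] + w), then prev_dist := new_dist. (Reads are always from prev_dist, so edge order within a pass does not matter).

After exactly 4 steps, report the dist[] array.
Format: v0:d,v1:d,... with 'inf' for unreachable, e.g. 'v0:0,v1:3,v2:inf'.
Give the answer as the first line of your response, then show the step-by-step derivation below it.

v0:inf,v1:30,v2:0,v3:inf,v4:18,v5:38

step 1: dist = v0:inf,v1:inf,v2:0,v3:inf,v4:18,v5:inf
step 2: dist = v0:inf,v1:30,v2:0,v3:inf,v4:18,v5:inf
step 3: dist = v0:inf,v1:30,v2:0,v3:inf,v4:18,v5:38
step 4: dist = v0:inf,v1:30,v2:0,v3:inf,v4:18,v5:38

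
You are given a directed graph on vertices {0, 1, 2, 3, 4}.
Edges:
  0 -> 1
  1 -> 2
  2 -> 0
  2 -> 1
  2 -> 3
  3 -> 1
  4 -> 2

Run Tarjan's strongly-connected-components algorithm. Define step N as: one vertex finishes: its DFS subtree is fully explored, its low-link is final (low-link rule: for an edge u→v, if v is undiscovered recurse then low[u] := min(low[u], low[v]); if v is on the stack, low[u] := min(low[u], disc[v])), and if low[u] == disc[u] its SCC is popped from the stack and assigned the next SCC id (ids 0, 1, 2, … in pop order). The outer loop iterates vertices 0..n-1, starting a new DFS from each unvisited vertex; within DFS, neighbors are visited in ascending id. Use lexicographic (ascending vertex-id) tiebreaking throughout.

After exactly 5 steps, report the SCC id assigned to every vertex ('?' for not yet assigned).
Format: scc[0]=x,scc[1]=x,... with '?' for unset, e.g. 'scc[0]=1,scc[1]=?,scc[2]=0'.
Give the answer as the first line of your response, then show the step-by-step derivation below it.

scc[0]=0,scc[1]=0,scc[2]=0,scc[3]=0,scc[4]=1

step 1: low=(low[0]=0,low[1]=1,low[2]=0,low[3]=1,low[4]=?); scc=(scc[0]=?,scc[1]=?,scc[2]=?,scc[3]=?,scc[4]=?)
step 2: low=(low[0]=0,low[1]=1,low[2]=0,low[3]=1,low[4]=?); scc=(scc[0]=?,scc[1]=?,scc[2]=?,scc[3]=?,scc[4]=?)
step 3: low=(low[0]=0,low[1]=0,low[2]=0,low[3]=1,low[4]=?); scc=(scc[0]=?,scc[1]=?,scc[2]=?,scc[3]=?,scc[4]=?)
step 4: low=(low[0]=0,low[1]=0,low[2]=0,low[3]=1,low[4]=?); scc=(scc[0]=0,scc[1]=0,scc[2]=0,scc[3]=0,scc[4]=?)
step 5: low=(low[0]=0,low[1]=0,low[2]=0,low[3]=1,low[4]=4); scc=(scc[0]=0,scc[1]=0,scc[2]=0,scc[3]=0,scc[4]=1)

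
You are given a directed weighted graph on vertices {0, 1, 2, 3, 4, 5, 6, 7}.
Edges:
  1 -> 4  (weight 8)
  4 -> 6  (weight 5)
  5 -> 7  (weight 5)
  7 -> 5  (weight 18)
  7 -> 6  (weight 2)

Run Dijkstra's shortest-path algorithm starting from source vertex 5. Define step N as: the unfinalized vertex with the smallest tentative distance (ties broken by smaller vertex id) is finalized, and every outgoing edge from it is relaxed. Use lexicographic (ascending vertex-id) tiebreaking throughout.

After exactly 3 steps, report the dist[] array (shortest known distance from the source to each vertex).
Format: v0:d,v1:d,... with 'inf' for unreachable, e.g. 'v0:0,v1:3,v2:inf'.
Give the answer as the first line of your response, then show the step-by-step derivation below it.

v0:inf,v1:inf,v2:inf,v3:inf,v4:inf,v5:0,v6:7,v7:5

step 1: dist = v0:inf,v1:inf,v2:inf,v3:inf,v4:inf,v5:0,v6:inf,v7:5
step 2: dist = v0:inf,v1:inf,v2:inf,v3:inf,v4:inf,v5:0,v6:7,v7:5
step 3: dist = v0:inf,v1:inf,v2:inf,v3:inf,v4:inf,v5:0,v6:7,v7:5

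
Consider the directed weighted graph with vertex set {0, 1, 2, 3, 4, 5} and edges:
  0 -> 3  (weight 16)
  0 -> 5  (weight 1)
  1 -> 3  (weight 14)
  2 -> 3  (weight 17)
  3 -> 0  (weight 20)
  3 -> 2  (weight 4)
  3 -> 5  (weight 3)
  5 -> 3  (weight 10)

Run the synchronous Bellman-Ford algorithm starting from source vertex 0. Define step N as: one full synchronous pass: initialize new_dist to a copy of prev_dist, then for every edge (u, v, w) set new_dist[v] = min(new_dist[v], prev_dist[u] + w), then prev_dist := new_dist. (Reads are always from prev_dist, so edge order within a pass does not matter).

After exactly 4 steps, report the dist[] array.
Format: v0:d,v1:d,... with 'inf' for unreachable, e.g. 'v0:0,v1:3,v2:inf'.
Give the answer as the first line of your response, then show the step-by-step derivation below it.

v0:0,v1:inf,v2:15,v3:11,v4:inf,v5:1

step 1: dist = v0:0,v1:inf,v2:inf,v3:16,v4:inf,v5:1
step 2: dist = v0:0,v1:inf,v2:20,v3:11,v4:inf,v5:1
step 3: dist = v0:0,v1:inf,v2:15,v3:11,v4:inf,v5:1
step 4: dist = v0:0,v1:inf,v2:15,v3:11,v4:inf,v5:1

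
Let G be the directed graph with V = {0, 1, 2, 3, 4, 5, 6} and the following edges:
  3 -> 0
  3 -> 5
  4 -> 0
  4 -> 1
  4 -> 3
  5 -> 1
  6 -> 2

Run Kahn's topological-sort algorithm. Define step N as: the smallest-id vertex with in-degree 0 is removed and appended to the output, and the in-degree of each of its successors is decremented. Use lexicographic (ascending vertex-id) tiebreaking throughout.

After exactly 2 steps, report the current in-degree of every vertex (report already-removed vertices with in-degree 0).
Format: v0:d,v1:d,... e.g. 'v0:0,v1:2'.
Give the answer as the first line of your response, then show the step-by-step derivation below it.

v0:0,v1:1,v2:1,v3:0,v4:0,v5:0,v6:0

step 1: output 4; order=[4]; indeg=(1,1,1,0,0,1,0)
step 2: output 3; order=[4,3]; indeg=(0,1,1,0,0,0,0)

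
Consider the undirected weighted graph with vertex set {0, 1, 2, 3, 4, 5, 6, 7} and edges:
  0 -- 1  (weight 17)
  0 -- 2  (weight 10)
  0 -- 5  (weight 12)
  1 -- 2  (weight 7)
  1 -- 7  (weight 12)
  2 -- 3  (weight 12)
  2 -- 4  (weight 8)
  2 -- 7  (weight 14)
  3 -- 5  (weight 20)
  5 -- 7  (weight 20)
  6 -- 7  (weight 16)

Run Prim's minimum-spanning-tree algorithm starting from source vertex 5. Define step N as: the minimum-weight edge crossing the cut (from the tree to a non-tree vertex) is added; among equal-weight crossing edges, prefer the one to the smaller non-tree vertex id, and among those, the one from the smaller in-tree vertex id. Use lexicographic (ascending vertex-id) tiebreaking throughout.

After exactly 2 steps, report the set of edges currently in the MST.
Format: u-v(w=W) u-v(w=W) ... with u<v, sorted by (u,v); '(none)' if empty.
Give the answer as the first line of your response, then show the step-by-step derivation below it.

0-2(w=10) 0-5(w=12)

step 1: add edge 0-5 (w=12); MST = {0-5(w=12)}
step 2: add edge 0-2 (w=10); MST = {0-2(w=10) 0-5(w=12)}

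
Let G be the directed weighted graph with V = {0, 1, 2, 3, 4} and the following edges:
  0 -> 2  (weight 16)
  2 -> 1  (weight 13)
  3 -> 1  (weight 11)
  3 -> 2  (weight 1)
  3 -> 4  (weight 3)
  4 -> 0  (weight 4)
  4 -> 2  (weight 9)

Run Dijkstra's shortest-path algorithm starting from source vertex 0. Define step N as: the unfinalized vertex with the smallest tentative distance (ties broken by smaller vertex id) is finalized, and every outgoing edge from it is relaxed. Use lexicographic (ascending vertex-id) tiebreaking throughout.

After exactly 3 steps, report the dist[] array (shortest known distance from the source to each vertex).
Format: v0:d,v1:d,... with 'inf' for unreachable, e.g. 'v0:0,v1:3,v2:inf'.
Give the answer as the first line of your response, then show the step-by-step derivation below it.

v0:0,v1:29,v2:16,v3:inf,v4:inf

step 1: dist = v0:0,v1:inf,v2:16,v3:inf,v4:inf
step 2: dist = v0:0,v1:29,v2:16,v3:inf,v4:inf
step 3: dist = v0:0,v1:29,v2:16,v3:inf,v4:inf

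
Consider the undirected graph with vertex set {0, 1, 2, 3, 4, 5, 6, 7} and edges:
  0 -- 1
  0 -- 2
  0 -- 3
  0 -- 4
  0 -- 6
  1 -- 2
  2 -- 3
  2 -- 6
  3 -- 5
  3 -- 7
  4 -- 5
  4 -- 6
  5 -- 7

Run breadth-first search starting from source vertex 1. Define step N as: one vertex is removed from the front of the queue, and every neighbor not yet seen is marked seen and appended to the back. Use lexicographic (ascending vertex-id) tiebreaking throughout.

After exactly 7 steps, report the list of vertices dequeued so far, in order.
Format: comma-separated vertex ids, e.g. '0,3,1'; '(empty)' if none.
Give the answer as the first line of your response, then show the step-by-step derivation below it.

1,0,2,3,4,6,5

step 1: dequeue 1; queue=[0,2]; order=1
step 2: dequeue 0; queue=[2,3,4,6]; order=1,0
step 3: dequeue 2; queue=[3,4,6]; order=1,0,2
step 4: dequeue 3; queue=[4,6,5,7]; order=1,0,2,3
step 5: dequeue 4; queue=[6,5,7]; order=1,0,2,3,4
step 6: dequeue 6; queue=[5,7]; order=1,0,2,3,4,6
step 7: dequeue 5; queue=[7]; order=1,0,2,3,4,6,5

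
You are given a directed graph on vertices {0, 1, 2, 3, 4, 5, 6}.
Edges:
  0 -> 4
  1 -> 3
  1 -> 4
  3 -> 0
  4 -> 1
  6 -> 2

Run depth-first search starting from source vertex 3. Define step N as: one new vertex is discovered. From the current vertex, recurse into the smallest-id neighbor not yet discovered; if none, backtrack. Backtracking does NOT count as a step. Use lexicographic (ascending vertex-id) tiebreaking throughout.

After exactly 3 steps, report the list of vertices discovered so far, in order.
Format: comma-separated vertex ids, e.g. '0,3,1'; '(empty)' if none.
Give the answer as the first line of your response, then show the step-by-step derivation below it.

3,0,4

step 1: discover 3; path=3; order=3
step 2: discover 0; path=3>0; order=3,0
step 3: discover 4; path=3>0>4; order=3,0,4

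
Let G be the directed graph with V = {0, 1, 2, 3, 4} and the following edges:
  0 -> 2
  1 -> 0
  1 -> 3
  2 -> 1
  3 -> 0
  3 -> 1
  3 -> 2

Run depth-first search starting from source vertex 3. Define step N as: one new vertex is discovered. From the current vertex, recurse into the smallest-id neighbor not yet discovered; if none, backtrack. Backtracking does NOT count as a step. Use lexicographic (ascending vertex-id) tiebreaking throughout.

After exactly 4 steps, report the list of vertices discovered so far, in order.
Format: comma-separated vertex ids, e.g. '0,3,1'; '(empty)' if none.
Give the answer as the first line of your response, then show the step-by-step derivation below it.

3,0,2,1

step 1: discover 3; path=3; order=3
step 2: discover 0; path=3>0; order=3,0
step 3: discover 2; path=3>0>2; order=3,0,2
step 4: discover 1; path=3>0>2>1; order=3,0,2,1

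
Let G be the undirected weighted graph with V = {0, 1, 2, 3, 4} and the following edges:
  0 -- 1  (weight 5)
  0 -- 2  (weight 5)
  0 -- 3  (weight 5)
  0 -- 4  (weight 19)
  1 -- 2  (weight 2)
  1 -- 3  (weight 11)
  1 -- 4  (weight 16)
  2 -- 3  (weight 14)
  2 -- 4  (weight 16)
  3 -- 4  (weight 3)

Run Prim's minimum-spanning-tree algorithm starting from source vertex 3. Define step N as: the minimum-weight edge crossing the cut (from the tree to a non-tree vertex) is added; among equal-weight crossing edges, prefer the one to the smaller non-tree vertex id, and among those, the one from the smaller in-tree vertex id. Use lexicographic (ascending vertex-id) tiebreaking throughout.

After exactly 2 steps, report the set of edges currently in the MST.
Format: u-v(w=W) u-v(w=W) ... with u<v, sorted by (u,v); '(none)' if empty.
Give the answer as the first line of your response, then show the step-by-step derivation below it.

0-3(w=5) 3-4(w=3)

step 1: add edge 3-4 (w=3); MST = {3-4(w=3)}
step 2: add edge 0-3 (w=5); MST = {0-3(w=5) 3-4(w=3)}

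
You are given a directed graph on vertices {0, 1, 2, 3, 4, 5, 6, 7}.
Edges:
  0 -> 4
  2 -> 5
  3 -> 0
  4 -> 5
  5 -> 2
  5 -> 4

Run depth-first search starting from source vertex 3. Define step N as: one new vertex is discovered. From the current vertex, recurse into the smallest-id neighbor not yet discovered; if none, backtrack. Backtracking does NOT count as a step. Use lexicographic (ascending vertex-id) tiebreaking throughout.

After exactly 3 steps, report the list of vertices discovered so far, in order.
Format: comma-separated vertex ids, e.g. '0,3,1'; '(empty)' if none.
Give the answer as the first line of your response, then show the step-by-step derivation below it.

3,0,4

step 1: discover 3; path=3; order=3
step 2: discover 0; path=3>0; order=3,0
step 3: discover 4; path=3>0>4; order=3,0,4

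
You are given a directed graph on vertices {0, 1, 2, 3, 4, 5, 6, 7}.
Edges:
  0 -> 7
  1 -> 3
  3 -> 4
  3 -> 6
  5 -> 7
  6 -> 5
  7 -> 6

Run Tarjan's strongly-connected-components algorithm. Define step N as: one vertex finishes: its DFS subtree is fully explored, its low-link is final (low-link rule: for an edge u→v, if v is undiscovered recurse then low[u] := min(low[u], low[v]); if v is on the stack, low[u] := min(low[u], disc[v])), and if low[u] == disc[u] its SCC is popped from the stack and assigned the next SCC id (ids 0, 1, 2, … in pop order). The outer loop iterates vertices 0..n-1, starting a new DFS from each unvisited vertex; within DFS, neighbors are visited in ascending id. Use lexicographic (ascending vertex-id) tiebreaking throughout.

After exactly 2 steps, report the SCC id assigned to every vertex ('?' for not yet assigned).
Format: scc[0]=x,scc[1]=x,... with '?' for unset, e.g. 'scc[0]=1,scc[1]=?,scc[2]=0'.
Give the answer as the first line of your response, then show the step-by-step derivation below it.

scc[0]=?,scc[1]=?,scc[2]=?,scc[3]=?,scc[4]=?,scc[5]=?,scc[6]=?,scc[7]=?

step 1: low=(low[0]=0,low[1]=?,low[2]=?,low[3]=?,low[4]=?,low[5]=1,low[6]=2,low[7]=1); scc=(scc[0]=?,scc[1]=?,scc[2]=?,scc[3]=?,scc[4]=?,scc[5]=?,scc[6]=?,scc[7]=?)
step 2: low=(low[0]=0,low[1]=?,low[2]=?,low[3]=?,low[4]=?,low[5]=1,low[6]=1,low[7]=1); scc=(scc[0]=?,scc[1]=?,scc[2]=?,scc[3]=?,scc[4]=?,scc[5]=?,scc[6]=?,scc[7]=?)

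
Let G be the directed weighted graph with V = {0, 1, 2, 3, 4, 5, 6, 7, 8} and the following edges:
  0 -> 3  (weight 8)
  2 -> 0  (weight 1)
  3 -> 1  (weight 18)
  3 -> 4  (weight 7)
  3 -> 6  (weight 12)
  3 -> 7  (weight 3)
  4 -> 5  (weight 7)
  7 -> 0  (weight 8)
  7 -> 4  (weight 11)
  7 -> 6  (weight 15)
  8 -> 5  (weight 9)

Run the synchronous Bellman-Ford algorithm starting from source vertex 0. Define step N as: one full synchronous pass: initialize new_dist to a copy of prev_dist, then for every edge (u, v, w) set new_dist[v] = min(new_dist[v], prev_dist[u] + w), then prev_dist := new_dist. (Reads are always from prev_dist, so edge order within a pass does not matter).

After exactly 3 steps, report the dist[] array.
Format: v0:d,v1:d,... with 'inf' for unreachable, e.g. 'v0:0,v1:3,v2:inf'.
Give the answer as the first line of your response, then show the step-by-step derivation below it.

v0:0,v1:26,v2:inf,v3:8,v4:15,v5:22,v6:20,v7:11,v8:inf

step 1: dist = v0:0,v1:inf,v2:inf,v3:8,v4:inf,v5:inf,v6:inf,v7:inf,v8:inf
step 2: dist = v0:0,v1:26,v2:inf,v3:8,v4:15,v5:inf,v6:20,v7:11,v8:inf
step 3: dist = v0:0,v1:26,v2:inf,v3:8,v4:15,v5:22,v6:20,v7:11,v8:inf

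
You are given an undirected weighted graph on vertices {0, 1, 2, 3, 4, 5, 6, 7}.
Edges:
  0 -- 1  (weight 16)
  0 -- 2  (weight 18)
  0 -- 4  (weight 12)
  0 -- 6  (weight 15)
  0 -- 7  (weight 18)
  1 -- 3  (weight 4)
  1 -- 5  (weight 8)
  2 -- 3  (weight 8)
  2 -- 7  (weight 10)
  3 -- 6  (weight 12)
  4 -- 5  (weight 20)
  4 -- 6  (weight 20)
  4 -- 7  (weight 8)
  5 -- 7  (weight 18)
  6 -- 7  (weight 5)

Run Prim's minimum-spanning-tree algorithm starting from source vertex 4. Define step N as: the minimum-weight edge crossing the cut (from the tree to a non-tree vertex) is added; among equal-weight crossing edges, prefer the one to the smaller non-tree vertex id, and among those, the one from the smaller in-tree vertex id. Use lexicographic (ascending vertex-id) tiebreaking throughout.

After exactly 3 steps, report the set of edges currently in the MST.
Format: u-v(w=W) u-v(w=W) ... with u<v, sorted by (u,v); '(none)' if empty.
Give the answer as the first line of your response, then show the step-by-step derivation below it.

2-7(w=10) 4-7(w=8) 6-7(w=5)

step 1: add edge 4-7 (w=8); MST = {4-7(w=8)}
step 2: add edge 6-7 (w=5); MST = {4-7(w=8) 6-7(w=5)}
step 3: add edge 2-7 (w=10); MST = {2-7(w=10) 4-7(w=8) 6-7(w=5)}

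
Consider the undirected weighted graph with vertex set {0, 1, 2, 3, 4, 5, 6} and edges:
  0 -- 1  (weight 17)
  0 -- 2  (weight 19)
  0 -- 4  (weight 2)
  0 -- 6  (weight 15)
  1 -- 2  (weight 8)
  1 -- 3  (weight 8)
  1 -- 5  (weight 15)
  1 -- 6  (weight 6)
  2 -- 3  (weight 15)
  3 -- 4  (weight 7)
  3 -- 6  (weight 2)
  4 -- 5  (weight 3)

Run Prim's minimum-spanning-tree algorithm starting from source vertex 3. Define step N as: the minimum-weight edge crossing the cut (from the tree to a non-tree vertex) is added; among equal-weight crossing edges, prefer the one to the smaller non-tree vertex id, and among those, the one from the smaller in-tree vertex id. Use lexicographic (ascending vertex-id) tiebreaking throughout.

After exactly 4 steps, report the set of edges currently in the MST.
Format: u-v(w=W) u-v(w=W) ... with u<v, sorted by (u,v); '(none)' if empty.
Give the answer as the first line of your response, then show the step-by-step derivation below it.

0-4(w=2) 1-6(w=6) 3-4(w=7) 3-6(w=2)

step 1: add edge 3-6 (w=2); MST = {3-6(w=2)}
step 2: add edge 1-6 (w=6); MST = {1-6(w=6) 3-6(w=2)}
step 3: add edge 3-4 (w=7); MST = {1-6(w=6) 3-4(w=7) 3-6(w=2)}
step 4: add edge 0-4 (w=2); MST = {0-4(w=2) 1-6(w=6) 3-4(w=7) 3-6(w=2)}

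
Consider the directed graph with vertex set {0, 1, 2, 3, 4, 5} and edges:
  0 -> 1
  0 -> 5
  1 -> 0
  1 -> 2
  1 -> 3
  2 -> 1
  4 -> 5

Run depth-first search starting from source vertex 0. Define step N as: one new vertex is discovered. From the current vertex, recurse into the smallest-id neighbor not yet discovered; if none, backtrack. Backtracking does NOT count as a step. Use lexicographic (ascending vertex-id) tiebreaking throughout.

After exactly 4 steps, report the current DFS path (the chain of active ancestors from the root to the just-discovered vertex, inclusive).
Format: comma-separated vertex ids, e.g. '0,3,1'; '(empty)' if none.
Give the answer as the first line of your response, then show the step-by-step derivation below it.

0,1,3

step 1: discover 0; path=0; order=0
step 2: discover 1; path=0>1; order=0,1
step 3: discover 2; path=0>1>2; order=0,1,2
step 4: discover 3; path=0>1>3; order=0,1,2,3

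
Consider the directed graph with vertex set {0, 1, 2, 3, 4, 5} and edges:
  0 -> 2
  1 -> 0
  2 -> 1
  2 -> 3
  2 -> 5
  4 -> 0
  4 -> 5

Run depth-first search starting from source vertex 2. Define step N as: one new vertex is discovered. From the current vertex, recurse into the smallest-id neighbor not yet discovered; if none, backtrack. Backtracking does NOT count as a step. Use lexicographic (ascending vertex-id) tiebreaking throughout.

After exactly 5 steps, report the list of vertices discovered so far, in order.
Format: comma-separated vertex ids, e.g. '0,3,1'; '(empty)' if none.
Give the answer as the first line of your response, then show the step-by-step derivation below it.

2,1,0,3,5

step 1: discover 2; path=2; order=2
step 2: discover 1; path=2>1; order=2,1
step 3: discover 0; path=2>1>0; order=2,1,0
step 4: discover 3; path=2>3; order=2,1,0,3
step 5: discover 5; path=2>5; order=2,1,0,3,5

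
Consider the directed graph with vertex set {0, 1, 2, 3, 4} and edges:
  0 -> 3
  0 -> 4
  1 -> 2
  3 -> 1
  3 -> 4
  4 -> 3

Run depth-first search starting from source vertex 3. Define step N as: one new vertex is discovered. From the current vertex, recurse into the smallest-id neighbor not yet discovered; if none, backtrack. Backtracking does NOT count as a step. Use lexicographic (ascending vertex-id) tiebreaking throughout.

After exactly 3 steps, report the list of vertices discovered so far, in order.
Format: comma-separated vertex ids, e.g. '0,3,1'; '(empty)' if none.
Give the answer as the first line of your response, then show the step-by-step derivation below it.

3,1,2

step 1: discover 3; path=3; order=3
step 2: discover 1; path=3>1; order=3,1
step 3: discover 2; path=3>1>2; order=3,1,2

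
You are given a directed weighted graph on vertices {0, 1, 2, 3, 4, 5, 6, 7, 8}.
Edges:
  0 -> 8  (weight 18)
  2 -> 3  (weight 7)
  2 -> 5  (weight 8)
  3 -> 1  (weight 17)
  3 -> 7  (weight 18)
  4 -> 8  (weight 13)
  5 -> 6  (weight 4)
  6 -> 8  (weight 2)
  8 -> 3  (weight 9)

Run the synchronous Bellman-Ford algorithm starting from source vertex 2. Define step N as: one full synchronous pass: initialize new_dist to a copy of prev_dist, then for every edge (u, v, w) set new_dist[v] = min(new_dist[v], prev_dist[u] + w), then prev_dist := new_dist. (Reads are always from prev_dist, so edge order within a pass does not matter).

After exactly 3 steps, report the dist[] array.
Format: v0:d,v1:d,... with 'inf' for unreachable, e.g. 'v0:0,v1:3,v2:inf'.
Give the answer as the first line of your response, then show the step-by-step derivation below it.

v0:inf,v1:24,v2:0,v3:7,v4:inf,v5:8,v6:12,v7:25,v8:14

step 1: dist = v0:inf,v1:inf,v2:0,v3:7,v4:inf,v5:8,v6:inf,v7:inf,v8:inf
step 2: dist = v0:inf,v1:24,v2:0,v3:7,v4:inf,v5:8,v6:12,v7:25,v8:inf
step 3: dist = v0:inf,v1:24,v2:0,v3:7,v4:inf,v5:8,v6:12,v7:25,v8:14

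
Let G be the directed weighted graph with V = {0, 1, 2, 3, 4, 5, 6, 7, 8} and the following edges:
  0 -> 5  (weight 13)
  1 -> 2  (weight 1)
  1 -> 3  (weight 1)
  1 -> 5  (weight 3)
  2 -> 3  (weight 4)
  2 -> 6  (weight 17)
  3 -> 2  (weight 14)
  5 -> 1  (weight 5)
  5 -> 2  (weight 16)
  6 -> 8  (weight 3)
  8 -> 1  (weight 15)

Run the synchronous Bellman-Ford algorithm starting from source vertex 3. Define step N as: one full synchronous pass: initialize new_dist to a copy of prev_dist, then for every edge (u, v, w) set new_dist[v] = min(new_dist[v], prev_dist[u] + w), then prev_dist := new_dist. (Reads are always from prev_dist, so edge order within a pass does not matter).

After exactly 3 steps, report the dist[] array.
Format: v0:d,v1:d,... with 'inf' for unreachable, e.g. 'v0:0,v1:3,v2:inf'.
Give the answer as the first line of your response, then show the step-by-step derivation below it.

v0:inf,v1:inf,v2:14,v3:0,v4:inf,v5:inf,v6:31,v7:inf,v8:34

step 1: dist = v0:inf,v1:inf,v2:14,v3:0,v4:inf,v5:inf,v6:inf,v7:inf,v8:inf
step 2: dist = v0:inf,v1:inf,v2:14,v3:0,v4:inf,v5:inf,v6:31,v7:inf,v8:inf
step 3: dist = v0:inf,v1:inf,v2:14,v3:0,v4:inf,v5:inf,v6:31,v7:inf,v8:34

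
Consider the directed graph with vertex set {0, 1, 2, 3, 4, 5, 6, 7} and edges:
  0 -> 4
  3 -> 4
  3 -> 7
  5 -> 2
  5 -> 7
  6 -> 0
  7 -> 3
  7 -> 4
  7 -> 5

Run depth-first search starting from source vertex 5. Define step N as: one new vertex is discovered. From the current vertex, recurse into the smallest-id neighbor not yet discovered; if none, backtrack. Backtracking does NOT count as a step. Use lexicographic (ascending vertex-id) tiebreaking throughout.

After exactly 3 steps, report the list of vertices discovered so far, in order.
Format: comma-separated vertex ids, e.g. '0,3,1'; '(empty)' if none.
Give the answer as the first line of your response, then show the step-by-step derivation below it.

5,2,7

step 1: discover 5; path=5; order=5
step 2: discover 2; path=5>2; order=5,2
step 3: discover 7; path=5>7; order=5,2,7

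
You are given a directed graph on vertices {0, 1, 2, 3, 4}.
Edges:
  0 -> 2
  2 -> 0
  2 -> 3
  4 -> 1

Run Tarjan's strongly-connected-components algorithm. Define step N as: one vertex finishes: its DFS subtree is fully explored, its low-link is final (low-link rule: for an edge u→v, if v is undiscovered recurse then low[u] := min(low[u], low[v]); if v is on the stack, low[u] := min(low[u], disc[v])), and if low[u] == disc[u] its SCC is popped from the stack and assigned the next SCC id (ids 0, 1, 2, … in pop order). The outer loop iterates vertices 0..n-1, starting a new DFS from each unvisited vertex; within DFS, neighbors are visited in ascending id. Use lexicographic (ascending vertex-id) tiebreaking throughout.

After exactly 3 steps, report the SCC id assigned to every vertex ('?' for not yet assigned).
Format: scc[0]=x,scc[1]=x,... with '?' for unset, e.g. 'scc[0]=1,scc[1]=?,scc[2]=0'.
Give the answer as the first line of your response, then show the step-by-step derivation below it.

scc[0]=1,scc[1]=?,scc[2]=1,scc[3]=0,scc[4]=?

step 1: low=(low[0]=0,low[1]=?,low[2]=0,low[3]=2,low[4]=?); scc=(scc[0]=?,scc[1]=?,scc[2]=?,scc[3]=0,scc[4]=?)
step 2: low=(low[0]=0,low[1]=?,low[2]=0,low[3]=2,low[4]=?); scc=(scc[0]=?,scc[1]=?,scc[2]=?,scc[3]=0,scc[4]=?)
step 3: low=(low[0]=0,low[1]=?,low[2]=0,low[3]=2,low[4]=?); scc=(scc[0]=1,scc[1]=?,scc[2]=1,scc[3]=0,scc[4]=?)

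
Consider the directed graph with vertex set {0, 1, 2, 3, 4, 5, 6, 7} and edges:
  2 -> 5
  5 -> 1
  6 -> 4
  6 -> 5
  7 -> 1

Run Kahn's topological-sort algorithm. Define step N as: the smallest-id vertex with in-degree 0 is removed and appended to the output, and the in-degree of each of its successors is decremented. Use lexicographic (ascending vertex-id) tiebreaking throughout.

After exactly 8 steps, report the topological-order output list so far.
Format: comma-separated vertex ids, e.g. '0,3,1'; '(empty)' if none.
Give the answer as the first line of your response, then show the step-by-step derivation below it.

0,2,3,6,4,5,7,1

step 1: output 0; order=[0]; indeg=(0,2,0,0,1,2,0,0)
step 2: output 2; order=[0,2]; indeg=(0,2,0,0,1,1,0,0)
step 3: output 3; order=[0,2,3]; indeg=(0,2,0,0,1,1,0,0)
step 4: output 6; order=[0,2,3,6]; indeg=(0,2,0,0,0,0,0,0)
step 5: output 4; order=[0,2,3,6,4]; indeg=(0,2,0,0,0,0,0,0)
step 6: output 5; order=[0,2,3,6,4,5]; indeg=(0,1,0,0,0,0,0,0)
step 7: output 7; order=[0,2,3,6,4,5,7]; indeg=(0,0,0,0,0,0,0,0)
step 8: output 1; order=[0,2,3,6,4,5,7,1]; indeg=(0,0,0,0,0,0,0,0)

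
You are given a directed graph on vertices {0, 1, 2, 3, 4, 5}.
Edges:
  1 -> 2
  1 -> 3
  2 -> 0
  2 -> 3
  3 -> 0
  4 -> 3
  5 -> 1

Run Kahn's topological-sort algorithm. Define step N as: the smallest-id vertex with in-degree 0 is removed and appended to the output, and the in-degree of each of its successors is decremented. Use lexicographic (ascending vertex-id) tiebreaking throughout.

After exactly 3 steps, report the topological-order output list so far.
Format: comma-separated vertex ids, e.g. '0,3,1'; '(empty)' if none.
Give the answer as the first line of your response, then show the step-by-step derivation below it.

4,5,1

step 1: output 4; order=[4]; indeg=(2,1,1,2,0,0)
step 2: output 5; order=[4,5]; indeg=(2,0,1,2,0,0)
step 3: output 1; order=[4,5,1]; indeg=(2,0,0,1,0,0)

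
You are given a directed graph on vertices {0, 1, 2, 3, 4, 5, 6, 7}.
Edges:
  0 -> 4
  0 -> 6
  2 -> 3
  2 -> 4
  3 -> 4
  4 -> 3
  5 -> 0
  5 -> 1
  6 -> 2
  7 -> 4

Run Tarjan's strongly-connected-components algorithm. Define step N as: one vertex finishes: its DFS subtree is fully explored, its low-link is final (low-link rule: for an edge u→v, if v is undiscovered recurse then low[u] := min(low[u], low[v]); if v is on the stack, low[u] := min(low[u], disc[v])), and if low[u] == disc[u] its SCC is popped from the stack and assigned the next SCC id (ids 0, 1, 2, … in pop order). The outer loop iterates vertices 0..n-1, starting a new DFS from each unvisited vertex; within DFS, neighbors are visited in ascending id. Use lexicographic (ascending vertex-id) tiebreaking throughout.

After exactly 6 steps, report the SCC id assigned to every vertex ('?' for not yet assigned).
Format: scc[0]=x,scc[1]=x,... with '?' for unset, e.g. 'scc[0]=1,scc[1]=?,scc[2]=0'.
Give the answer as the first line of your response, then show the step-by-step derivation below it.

scc[0]=3,scc[1]=4,scc[2]=1,scc[3]=0,scc[4]=0,scc[5]=?,scc[6]=2,scc[7]=?

step 1: low=(low[0]=0,low[1]=?,low[2]=?,low[3]=1,low[4]=1,low[5]=?,low[6]=?,low[7]=?); scc=(scc[0]=?,scc[1]=?,scc[2]=?,scc[3]=?,scc[4]=?,scc[5]=?,scc[6]=?,scc[7]=?)
step 2: low=(low[0]=0,low[1]=?,low[2]=?,low[3]=1,low[4]=1,low[5]=?,low[6]=?,low[7]=?); scc=(scc[0]=?,scc[1]=?,scc[2]=?,scc[3]=0,scc[4]=0,scc[5]=?,scc[6]=?,scc[7]=?)
step 3: low=(low[0]=0,low[1]=?,low[2]=4,low[3]=1,low[4]=1,low[5]=?,low[6]=3,low[7]=?); scc=(scc[0]=?,scc[1]=?,scc[2]=1,scc[3]=0,scc[4]=0,scc[5]=?,scc[6]=?,scc[7]=?)
step 4: low=(low[0]=0,low[1]=?,low[2]=4,low[3]=1,low[4]=1,low[5]=?,low[6]=3,low[7]=?); scc=(scc[0]=?,scc[1]=?,scc[2]=1,scc[3]=0,scc[4]=0,scc[5]=?,scc[6]=2,scc[7]=?)
step 5: low=(low[0]=0,low[1]=?,low[2]=4,low[3]=1,low[4]=1,low[5]=?,low[6]=3,low[7]=?); scc=(scc[0]=3,scc[1]=?,scc[2]=1,scc[3]=0,scc[4]=0,scc[5]=?,scc[6]=2,scc[7]=?)
step 6: low=(low[0]=0,low[1]=5,low[2]=4,low[3]=1,low[4]=1,low[5]=?,low[6]=3,low[7]=?); scc=(scc[0]=3,scc[1]=4,scc[2]=1,scc[3]=0,scc[4]=0,scc[5]=?,scc[6]=2,scc[7]=?)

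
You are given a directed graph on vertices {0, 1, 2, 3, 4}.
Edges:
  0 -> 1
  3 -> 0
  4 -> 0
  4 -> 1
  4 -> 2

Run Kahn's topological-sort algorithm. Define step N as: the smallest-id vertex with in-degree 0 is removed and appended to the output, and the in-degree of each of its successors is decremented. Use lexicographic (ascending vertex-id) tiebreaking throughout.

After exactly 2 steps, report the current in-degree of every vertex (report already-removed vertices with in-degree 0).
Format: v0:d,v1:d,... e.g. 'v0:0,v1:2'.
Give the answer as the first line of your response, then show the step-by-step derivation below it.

v0:0,v1:1,v2:0,v3:0,v4:0

step 1: output 3; order=[3]; indeg=(1,2,1,0,0)
step 2: output 4; order=[3,4]; indeg=(0,1,0,0,0)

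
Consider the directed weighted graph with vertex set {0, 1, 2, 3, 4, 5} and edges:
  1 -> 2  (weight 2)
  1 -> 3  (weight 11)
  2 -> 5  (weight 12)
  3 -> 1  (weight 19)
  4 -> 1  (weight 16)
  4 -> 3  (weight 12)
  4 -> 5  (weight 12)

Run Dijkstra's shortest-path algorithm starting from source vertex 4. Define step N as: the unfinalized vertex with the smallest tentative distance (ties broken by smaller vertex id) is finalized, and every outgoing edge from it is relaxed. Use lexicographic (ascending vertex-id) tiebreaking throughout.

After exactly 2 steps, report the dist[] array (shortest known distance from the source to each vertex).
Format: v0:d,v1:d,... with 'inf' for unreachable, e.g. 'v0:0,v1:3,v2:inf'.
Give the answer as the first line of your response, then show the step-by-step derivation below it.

v0:inf,v1:16,v2:inf,v3:12,v4:0,v5:12

step 1: dist = v0:inf,v1:16,v2:inf,v3:12,v4:0,v5:12
step 2: dist = v0:inf,v1:16,v2:inf,v3:12,v4:0,v5:12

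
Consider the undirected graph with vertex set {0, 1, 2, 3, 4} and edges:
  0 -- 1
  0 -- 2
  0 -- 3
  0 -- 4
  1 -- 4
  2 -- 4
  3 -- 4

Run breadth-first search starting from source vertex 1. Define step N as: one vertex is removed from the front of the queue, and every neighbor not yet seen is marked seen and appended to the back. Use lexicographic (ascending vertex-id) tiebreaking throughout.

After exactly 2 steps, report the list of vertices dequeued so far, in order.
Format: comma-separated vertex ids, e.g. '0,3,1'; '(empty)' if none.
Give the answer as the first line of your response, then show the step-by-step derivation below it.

1,0

step 1: dequeue 1; queue=[0,4]; order=1
step 2: dequeue 0; queue=[4,2,3]; order=1,0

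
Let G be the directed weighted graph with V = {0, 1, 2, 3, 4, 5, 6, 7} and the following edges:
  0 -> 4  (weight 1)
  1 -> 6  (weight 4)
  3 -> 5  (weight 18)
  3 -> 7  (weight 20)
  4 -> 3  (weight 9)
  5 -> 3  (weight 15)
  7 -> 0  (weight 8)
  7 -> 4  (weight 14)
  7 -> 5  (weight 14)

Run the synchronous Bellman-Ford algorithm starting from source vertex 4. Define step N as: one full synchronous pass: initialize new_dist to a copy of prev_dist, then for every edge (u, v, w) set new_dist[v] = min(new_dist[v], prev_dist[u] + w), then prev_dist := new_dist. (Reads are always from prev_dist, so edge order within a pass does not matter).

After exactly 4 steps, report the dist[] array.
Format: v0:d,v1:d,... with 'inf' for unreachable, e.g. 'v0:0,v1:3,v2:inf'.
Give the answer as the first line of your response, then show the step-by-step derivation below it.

v0:37,v1:inf,v2:inf,v3:9,v4:0,v5:27,v6:inf,v7:29

step 1: dist = v0:inf,v1:inf,v2:inf,v3:9,v4:0,v5:inf,v6:inf,v7:inf
step 2: dist = v0:inf,v1:inf,v2:inf,v3:9,v4:0,v5:27,v6:inf,v7:29
step 3: dist = v0:37,v1:inf,v2:inf,v3:9,v4:0,v5:27,v6:inf,v7:29
step 4: dist = v0:37,v1:inf,v2:inf,v3:9,v4:0,v5:27,v6:inf,v7:29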